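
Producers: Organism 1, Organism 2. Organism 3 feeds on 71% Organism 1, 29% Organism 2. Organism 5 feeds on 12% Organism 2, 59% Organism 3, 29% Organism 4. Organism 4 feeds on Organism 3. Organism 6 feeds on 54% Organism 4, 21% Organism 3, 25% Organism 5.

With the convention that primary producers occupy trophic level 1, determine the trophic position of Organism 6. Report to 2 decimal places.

3.83

Organism 3: 1 + (0.71×1 + 0.29×1) = 2
Organism 4: 1 + 2 = 3
Organism 5: 1 + (0.12×1 + 0.59×2 + 0.29×3) = 3.17
Organism 6: 1 + (0.54×3 + 0.21×2 + 0.25×3.17) = 3.8325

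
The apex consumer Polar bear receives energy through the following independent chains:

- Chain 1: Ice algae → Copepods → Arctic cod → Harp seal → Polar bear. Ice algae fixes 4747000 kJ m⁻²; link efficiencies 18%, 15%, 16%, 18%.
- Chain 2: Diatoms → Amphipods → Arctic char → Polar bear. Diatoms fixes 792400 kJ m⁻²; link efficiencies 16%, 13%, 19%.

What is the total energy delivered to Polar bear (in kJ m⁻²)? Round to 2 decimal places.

Chain 1: 4747000 × 0.18 × 0.15 × 0.16 × 0.18 = 3691.2672 kJ m⁻²
Chain 2: 792400 × 0.16 × 0.13 × 0.19 = 3131.5648 kJ m⁻²
Total at Polar bear: 3691.2672 + 3131.5648 = 6822.832 kJ m⁻²

6822.83 kJ m⁻²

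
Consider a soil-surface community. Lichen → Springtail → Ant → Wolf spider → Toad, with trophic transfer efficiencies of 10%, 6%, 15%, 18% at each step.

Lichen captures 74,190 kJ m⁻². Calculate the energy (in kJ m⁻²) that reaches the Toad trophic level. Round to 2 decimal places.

Springtail: 74190 × 0.1 = 7419 kJ m⁻²
Ant: 7419 × 0.06 = 445.14 kJ m⁻²
Wolf spider: 445.14 × 0.15 = 66.771 kJ m⁻²
Toad: 66.771 × 0.18 = 12.01878 kJ m⁻²

12.02 kJ m⁻²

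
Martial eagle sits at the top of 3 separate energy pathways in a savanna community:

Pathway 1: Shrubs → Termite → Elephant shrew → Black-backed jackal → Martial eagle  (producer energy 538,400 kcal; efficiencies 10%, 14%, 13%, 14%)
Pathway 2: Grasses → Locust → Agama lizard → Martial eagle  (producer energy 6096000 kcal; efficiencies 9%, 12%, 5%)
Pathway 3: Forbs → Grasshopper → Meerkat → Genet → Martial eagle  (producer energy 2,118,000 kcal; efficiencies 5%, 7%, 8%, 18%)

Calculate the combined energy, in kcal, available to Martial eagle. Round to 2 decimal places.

Pathway 1: 538400 × 0.1 × 0.14 × 0.13 × 0.14 = 137.18432 kcal
Pathway 2: 6096000 × 0.09 × 0.12 × 0.05 = 3291.84 kcal
Pathway 3: 2118000 × 0.05 × 0.07 × 0.08 × 0.18 = 106.7472 kcal
Total at Martial eagle: 137.18432 + 3291.84 + 106.7472 = 3535.77152 kcal

3535.77 kcal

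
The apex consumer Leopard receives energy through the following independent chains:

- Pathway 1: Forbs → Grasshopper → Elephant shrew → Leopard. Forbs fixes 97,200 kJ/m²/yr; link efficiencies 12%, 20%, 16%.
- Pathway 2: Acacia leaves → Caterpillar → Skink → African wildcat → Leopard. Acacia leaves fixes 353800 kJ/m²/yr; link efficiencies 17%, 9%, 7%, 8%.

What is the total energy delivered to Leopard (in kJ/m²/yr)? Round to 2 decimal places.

Pathway 1: 97200 × 0.12 × 0.2 × 0.16 = 373.248 kJ/m²/yr
Pathway 2: 353800 × 0.17 × 0.09 × 0.07 × 0.08 = 30.313584 kJ/m²/yr
Total at Leopard: 373.248 + 30.313584 = 403.561584 kJ/m²/yr

403.56 kJ/m²/yr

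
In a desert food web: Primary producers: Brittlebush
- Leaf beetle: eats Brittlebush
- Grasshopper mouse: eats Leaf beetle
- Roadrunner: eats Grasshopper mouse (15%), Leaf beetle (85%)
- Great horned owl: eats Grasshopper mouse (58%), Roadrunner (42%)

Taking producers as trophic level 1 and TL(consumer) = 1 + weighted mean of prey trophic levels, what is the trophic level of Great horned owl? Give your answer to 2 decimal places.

Leaf beetle: 1 + 1 = 2
Grasshopper mouse: 1 + 2 = 3
Roadrunner: 1 + (0.15×3 + 0.85×2) = 3.15
Great horned owl: 1 + (0.58×3 + 0.42×3.15) = 4.063

4.06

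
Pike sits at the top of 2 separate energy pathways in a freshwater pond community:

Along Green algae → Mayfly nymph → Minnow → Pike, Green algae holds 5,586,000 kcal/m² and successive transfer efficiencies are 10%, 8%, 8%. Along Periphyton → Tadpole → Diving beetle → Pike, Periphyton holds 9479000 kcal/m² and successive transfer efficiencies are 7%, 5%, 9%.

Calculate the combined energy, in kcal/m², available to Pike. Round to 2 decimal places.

6560.93 kcal/m²

Via Green algae: 5586000 × 0.1 × 0.08 × 0.08 = 3575.04 kcal/m²
Via Periphyton: 9479000 × 0.07 × 0.05 × 0.09 = 2985.885 kcal/m²
Total at Pike: 3575.04 + 2985.885 = 6560.925 kcal/m²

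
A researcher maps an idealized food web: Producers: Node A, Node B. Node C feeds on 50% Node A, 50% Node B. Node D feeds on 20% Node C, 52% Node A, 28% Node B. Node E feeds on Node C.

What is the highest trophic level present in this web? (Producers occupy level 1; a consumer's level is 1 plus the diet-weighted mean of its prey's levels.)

3

Node C: 1 + (0.5×1 + 0.5×1) = 2
Node D: 1 + (0.2×2 + 0.52×1 + 0.28×1) = 2.2
Node E: 1 + 2 = 3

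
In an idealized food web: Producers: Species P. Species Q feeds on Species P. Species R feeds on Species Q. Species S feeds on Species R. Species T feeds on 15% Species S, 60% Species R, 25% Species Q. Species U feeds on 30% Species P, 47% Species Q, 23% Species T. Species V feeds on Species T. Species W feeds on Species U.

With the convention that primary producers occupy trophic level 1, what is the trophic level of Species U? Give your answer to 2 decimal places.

Species Q: 1 + 1 = 2
Species R: 1 + 2 = 3
Species S: 1 + 3 = 4
Species T: 1 + (0.15×4 + 0.6×3 + 0.25×2) = 3.9
Species U: 1 + (0.3×1 + 0.47×2 + 0.23×3.9) = 3.137
Species V: 1 + 3.9 = 4.9
Species W: 1 + 3.137 = 4.137

3.14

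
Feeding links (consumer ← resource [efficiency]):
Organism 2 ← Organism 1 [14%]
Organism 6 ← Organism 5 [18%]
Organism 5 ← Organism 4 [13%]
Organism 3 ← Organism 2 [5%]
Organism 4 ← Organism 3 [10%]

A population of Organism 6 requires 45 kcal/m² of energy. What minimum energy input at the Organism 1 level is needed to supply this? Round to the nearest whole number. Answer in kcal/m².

2747253 kcal/m²

Cumulative transfer efficiency: 0.14 × 0.05 × 0.1 × 0.13 × 0.18 = 0.00001638
Organism 1 energy = 45 / 0.00001638 = 2747253 kcal/m²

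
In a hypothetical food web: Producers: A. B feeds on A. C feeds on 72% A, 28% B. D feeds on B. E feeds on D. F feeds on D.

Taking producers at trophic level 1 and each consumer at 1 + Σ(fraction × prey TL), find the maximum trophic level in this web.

4

B: 1 + 1 = 2
C: 1 + (0.72×1 + 0.28×2) = 2.28
D: 1 + 2 = 3
E: 1 + 3 = 4
F: 1 + 3 = 4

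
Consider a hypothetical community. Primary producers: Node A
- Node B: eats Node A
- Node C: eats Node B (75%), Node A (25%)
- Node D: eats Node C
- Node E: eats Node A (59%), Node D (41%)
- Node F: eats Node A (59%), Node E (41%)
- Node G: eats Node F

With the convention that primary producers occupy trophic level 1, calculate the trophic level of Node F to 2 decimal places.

2.87

Node B: 1 + 1 = 2
Node C: 1 + (0.75×2 + 0.25×1) = 2.75
Node D: 1 + 2.75 = 3.75
Node E: 1 + (0.59×1 + 0.41×3.75) = 3.1275
Node F: 1 + (0.59×1 + 0.41×3.1275) = 2.872275
Node G: 1 + 2.872275 = 3.872275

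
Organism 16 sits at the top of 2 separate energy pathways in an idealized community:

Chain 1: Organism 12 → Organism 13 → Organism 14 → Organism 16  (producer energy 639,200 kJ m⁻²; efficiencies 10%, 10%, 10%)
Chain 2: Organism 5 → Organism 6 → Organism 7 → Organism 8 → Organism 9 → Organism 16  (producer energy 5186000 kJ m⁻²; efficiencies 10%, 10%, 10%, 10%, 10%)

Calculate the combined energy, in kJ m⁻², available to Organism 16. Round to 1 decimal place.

691.1 kJ m⁻²

Chain 1: 639200 × 0.1 × 0.1 × 0.1 = 639.2 kJ m⁻²
Chain 2: 5186000 × 0.1 × 0.1 × 0.1 × 0.1 × 0.1 = 51.86 kJ m⁻²
Total at Organism 16: 639.2 + 51.86 = 691.06 kJ m⁻²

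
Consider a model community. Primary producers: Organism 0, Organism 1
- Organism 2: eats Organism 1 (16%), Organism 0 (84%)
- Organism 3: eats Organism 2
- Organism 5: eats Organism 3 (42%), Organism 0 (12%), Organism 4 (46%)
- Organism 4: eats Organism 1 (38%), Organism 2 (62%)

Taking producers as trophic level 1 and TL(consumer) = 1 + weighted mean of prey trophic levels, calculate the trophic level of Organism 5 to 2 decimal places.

3.59

Organism 2: 1 + (0.16×1 + 0.84×1) = 2
Organism 3: 1 + 2 = 3
Organism 4: 1 + (0.38×1 + 0.62×2) = 2.62
Organism 5: 1 + (0.42×3 + 0.12×1 + 0.46×2.62) = 3.5852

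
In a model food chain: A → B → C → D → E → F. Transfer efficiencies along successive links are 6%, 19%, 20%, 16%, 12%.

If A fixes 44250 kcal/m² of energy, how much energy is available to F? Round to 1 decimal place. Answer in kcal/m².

1.9 kcal/m²

B: 44250 × 0.06 = 2655 kcal/m²
C: 2655 × 0.19 = 504.45 kcal/m²
D: 504.45 × 0.2 = 100.89 kcal/m²
E: 100.89 × 0.16 = 16.1424 kcal/m²
F: 16.1424 × 0.12 = 1.937088 kcal/m²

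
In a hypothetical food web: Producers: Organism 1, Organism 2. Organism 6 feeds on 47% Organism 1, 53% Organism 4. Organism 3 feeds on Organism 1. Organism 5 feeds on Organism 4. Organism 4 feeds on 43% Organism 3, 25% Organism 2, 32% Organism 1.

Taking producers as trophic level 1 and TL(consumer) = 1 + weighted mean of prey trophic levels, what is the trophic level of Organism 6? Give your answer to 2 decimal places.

Organism 3: 1 + 1 = 2
Organism 4: 1 + (0.43×2 + 0.25×1 + 0.32×1) = 2.43
Organism 5: 1 + 2.43 = 3.43
Organism 6: 1 + (0.47×1 + 0.53×2.43) = 2.7579

2.76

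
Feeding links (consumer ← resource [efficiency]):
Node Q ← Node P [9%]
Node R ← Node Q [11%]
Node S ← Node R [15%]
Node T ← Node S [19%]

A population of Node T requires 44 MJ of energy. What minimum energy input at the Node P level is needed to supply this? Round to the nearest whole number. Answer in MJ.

155945 MJ

Cumulative transfer efficiency: 0.09 × 0.11 × 0.15 × 0.19 = 0.00028215
Node P energy = 44 / 0.00028215 = 155945 MJ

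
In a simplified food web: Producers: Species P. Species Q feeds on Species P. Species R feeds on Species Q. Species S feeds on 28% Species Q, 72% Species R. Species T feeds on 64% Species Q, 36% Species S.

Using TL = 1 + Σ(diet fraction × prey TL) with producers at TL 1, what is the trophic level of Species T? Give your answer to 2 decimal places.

3.62

Species Q: 1 + 1 = 2
Species R: 1 + 2 = 3
Species S: 1 + (0.28×2 + 0.72×3) = 3.72
Species T: 1 + (0.64×2 + 0.36×3.72) = 3.6192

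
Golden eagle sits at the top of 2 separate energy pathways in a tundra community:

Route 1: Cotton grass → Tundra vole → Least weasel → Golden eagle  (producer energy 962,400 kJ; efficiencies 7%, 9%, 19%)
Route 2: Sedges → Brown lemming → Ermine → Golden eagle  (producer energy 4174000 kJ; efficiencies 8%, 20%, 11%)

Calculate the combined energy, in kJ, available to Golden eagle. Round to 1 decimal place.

8498.2 kJ

Route 1: 962400 × 0.07 × 0.09 × 0.19 = 1151.9928 kJ
Route 2: 4174000 × 0.08 × 0.2 × 0.11 = 7346.24 kJ
Total at Golden eagle: 1151.9928 + 7346.24 = 8498.2328 kJ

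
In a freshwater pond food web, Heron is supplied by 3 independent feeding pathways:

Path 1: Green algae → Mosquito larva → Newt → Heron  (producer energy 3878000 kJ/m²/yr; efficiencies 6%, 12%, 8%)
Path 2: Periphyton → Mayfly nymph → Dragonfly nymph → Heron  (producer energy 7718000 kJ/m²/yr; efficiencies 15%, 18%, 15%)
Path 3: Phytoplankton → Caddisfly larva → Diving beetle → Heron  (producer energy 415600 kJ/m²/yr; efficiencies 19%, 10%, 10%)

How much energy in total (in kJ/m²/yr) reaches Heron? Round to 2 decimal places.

Path 1: 3878000 × 0.06 × 0.12 × 0.08 = 2233.728 kJ/m²/yr
Path 2: 7718000 × 0.15 × 0.18 × 0.15 = 31257.9 kJ/m²/yr
Path 3: 415600 × 0.19 × 0.1 × 0.1 = 789.64 kJ/m²/yr
Total at Heron: 2233.728 + 31257.9 + 789.64 = 34281.268 kJ/m²/yr

34281.27 kJ/m²/yr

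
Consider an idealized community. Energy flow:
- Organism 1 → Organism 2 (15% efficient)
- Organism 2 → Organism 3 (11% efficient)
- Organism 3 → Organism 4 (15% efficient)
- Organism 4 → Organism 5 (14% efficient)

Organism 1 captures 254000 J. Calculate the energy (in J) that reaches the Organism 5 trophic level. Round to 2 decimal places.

88.01 J

Organism 2: 254000 × 0.15 = 38100 J
Organism 3: 38100 × 0.11 = 4191 J
Organism 4: 4191 × 0.15 = 628.65 J
Organism 5: 628.65 × 0.14 = 88.011 J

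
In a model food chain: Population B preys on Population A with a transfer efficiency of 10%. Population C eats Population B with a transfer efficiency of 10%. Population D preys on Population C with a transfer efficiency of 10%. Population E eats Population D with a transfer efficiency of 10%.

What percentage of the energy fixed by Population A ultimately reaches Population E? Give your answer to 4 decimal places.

0.0100%

Product of link efficiencies: 0.1 × 0.1 × 0.1 × 0.1 = 0.0001
As a percentage: 0.0001 × 100 = 0.0100%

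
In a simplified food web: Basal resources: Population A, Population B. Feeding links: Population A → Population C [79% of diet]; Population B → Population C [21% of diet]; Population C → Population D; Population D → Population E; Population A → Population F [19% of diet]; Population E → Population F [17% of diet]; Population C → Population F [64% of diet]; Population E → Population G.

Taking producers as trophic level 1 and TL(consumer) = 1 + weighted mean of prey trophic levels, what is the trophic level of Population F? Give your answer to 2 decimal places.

Population C: 1 + (0.79×1 + 0.21×1) = 2
Population D: 1 + 2 = 3
Population E: 1 + 3 = 4
Population F: 1 + (0.19×1 + 0.17×4 + 0.64×2) = 3.15
Population G: 1 + 4 = 5

3.15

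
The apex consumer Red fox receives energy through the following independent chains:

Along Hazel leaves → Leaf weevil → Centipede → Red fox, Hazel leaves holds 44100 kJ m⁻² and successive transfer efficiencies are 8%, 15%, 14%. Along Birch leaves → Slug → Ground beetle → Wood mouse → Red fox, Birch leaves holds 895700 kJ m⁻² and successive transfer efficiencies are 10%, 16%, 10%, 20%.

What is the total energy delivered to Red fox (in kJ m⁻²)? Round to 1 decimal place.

Via Hazel leaves: 44100 × 0.08 × 0.15 × 0.14 = 74.088 kJ m⁻²
Via Birch leaves: 895700 × 0.1 × 0.16 × 0.1 × 0.2 = 286.624 kJ m⁻²
Total at Red fox: 74.088 + 286.624 = 360.712 kJ m⁻²

360.7 kJ m⁻²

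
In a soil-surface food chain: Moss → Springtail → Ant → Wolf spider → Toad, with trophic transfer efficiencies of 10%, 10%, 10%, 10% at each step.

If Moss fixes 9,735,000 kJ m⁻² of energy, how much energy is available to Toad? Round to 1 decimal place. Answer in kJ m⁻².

Springtail: 9735000 × 0.1 = 973500 kJ m⁻²
Ant: 973500 × 0.1 = 97350 kJ m⁻²
Wolf spider: 97350 × 0.1 = 9735 kJ m⁻²
Toad: 9735 × 0.1 = 973.5 kJ m⁻²

973.5 kJ m⁻²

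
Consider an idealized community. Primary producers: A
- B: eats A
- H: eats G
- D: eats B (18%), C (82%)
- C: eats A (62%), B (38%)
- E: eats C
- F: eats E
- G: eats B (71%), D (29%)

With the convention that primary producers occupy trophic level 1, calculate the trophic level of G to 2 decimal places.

3.38

B: 1 + 1 = 2
C: 1 + (0.62×1 + 0.38×2) = 2.38
D: 1 + (0.18×2 + 0.82×2.38) = 3.3116
E: 1 + 2.38 = 3.38
F: 1 + 3.38 = 4.38
G: 1 + (0.71×2 + 0.29×3.3116) = 3.380364
H: 1 + 3.380364 = 4.380364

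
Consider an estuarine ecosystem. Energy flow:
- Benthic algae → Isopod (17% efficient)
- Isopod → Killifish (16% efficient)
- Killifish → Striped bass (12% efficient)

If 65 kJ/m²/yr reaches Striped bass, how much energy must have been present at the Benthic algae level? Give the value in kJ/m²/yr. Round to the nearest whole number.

19914 kJ/m²/yr

Cumulative transfer efficiency: 0.17 × 0.16 × 0.12 = 0.003264
Benthic algae energy = 65 / 0.003264 = 19914 kJ/m²/yr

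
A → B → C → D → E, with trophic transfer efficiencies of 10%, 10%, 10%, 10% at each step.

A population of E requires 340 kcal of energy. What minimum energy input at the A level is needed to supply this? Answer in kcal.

3400000 kcal

Cumulative transfer efficiency: 0.1 × 0.1 × 0.1 × 0.1 = 0.0001
A energy = 340 / 0.0001 = 3400000 kcal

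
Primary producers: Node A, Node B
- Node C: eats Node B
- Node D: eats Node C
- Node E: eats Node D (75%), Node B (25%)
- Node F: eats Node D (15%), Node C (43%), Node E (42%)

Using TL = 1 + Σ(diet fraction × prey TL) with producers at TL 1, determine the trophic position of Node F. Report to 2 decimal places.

Node C: 1 + 1 = 2
Node D: 1 + 2 = 3
Node E: 1 + (0.75×3 + 0.25×1) = 3.5
Node F: 1 + (0.15×3 + 0.43×2 + 0.42×3.5) = 3.78

3.78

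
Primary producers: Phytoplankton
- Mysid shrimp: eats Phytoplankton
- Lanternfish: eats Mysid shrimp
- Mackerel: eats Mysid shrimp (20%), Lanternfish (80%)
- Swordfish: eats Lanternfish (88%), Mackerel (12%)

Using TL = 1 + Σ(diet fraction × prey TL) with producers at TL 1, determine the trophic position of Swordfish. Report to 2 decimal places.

Mysid shrimp: 1 + 1 = 2
Lanternfish: 1 + 2 = 3
Mackerel: 1 + (0.2×2 + 0.8×3) = 3.8
Swordfish: 1 + (0.88×3 + 0.12×3.8) = 4.096

4.10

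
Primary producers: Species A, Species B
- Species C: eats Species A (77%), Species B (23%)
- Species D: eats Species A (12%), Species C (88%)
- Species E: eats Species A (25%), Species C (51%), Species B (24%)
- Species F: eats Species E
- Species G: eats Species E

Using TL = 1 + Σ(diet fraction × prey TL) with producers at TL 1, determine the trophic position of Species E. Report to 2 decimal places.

2.51

Species C: 1 + (0.77×1 + 0.23×1) = 2
Species D: 1 + (0.12×1 + 0.88×2) = 2.88
Species E: 1 + (0.25×1 + 0.51×2 + 0.24×1) = 2.51
Species F: 1 + 2.51 = 3.51
Species G: 1 + 2.51 = 3.51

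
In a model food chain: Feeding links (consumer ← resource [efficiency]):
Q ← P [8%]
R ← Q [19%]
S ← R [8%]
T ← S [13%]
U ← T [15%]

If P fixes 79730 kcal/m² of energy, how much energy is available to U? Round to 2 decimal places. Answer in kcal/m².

1.89 kcal/m²

Q: 79730 × 0.08 = 6378.4 kcal/m²
R: 6378.4 × 0.19 = 1211.896 kcal/m²
S: 1211.896 × 0.08 = 96.95168 kcal/m²
T: 96.95168 × 0.13 = 12.6037184 kcal/m²
U: 12.6037184 × 0.15 = 1.89055776 kcal/m²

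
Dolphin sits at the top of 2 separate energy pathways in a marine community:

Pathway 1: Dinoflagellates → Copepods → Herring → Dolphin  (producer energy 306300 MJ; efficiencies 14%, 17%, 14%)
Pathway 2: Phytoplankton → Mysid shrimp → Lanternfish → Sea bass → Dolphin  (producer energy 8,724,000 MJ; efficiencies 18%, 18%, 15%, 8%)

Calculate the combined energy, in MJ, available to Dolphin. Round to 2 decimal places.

4412.48 MJ

Pathway 1: 306300 × 0.14 × 0.17 × 0.14 = 1020.5916 MJ
Pathway 2: 8724000 × 0.18 × 0.18 × 0.15 × 0.08 = 3391.8912 MJ
Total at Dolphin: 1020.5916 + 3391.8912 = 4412.4828 MJ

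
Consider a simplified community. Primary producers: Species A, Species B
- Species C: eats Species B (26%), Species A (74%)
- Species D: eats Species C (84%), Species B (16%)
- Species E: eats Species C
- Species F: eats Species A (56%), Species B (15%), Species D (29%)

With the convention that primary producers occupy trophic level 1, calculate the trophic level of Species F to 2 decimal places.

2.53

Species C: 1 + (0.26×1 + 0.74×1) = 2
Species D: 1 + (0.84×2 + 0.16×1) = 2.84
Species E: 1 + 2 = 3
Species F: 1 + (0.56×1 + 0.15×1 + 0.29×2.84) = 2.5336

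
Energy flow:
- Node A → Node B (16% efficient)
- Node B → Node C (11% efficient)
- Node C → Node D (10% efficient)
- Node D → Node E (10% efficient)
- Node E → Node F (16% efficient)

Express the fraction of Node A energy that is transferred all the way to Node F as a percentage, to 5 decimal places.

Product of link efficiencies: 0.16 × 0.11 × 0.1 × 0.1 × 0.16 = 0.00002816
As a percentage: 0.00002816 × 100 = 0.00282%

0.00282%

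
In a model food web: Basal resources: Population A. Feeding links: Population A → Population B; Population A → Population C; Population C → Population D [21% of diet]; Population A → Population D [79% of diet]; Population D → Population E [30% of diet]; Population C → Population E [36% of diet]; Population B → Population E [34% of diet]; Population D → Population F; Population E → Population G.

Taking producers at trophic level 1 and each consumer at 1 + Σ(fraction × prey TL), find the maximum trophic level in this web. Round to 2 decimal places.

Population B: 1 + 1 = 2
Population C: 1 + 1 = 2
Population D: 1 + (0.21×2 + 0.79×1) = 2.21
Population E: 1 + (0.3×2.21 + 0.36×2 + 0.34×2) = 3.063
Population F: 1 + 2.21 = 3.21
Population G: 1 + 3.063 = 4.063

4.06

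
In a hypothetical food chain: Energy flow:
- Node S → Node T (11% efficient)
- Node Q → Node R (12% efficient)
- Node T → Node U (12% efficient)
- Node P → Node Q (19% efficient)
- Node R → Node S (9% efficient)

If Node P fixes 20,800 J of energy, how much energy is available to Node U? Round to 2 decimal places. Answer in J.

Node Q: 20800 × 0.19 = 3952 J
Node R: 3952 × 0.12 = 474.24 J
Node S: 474.24 × 0.09 = 42.6816 J
Node T: 42.6816 × 0.11 = 4.694976 J
Node U: 4.694976 × 0.12 = 0.56339712 J

0.56 J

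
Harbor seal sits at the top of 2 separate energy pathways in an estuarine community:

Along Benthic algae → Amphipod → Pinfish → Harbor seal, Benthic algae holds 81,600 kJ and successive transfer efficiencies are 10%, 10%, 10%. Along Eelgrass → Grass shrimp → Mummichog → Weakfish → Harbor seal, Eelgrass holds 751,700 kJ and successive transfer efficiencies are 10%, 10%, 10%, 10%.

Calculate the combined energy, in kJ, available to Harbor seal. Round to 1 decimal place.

Via Benthic algae: 81600 × 0.1 × 0.1 × 0.1 = 81.6 kJ
Via Eelgrass: 751700 × 0.1 × 0.1 × 0.1 × 0.1 = 75.17 kJ
Total at Harbor seal: 81.6 + 75.17 = 156.77 kJ

156.8 kJ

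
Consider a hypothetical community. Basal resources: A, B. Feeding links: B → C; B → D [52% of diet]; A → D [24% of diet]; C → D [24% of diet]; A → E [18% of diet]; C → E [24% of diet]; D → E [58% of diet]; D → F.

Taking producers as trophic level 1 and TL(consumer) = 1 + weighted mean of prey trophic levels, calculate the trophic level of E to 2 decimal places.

2.96

C: 1 + 1 = 2
D: 1 + (0.52×1 + 0.24×1 + 0.24×2) = 2.24
E: 1 + (0.18×1 + 0.24×2 + 0.58×2.24) = 2.9592
F: 1 + 2.24 = 3.24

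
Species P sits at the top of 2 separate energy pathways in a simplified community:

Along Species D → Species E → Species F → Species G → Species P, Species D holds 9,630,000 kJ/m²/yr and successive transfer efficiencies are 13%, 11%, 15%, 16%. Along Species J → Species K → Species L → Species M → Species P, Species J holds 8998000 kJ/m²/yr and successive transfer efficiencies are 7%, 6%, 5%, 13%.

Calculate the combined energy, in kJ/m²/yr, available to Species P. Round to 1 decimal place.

Via Species D: 9630000 × 0.13 × 0.11 × 0.15 × 0.16 = 3305.016 kJ/m²/yr
Via Species J: 8998000 × 0.07 × 0.06 × 0.05 × 0.13 = 245.6454 kJ/m²/yr
Total at Species P: 3305.016 + 245.6454 = 3550.6614 kJ/m²/yr

3550.7 kJ/m²/yr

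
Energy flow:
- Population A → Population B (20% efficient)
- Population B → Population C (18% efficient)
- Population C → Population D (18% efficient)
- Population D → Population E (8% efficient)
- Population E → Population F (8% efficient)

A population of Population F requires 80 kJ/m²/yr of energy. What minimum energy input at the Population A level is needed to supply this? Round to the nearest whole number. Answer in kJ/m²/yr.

Cumulative transfer efficiency: 0.2 × 0.18 × 0.18 × 0.08 × 0.08 = 0.000041472
Population A energy = 80 / 0.000041472 = 1929012 kJ/m²/yr

1929012 kJ/m²/yr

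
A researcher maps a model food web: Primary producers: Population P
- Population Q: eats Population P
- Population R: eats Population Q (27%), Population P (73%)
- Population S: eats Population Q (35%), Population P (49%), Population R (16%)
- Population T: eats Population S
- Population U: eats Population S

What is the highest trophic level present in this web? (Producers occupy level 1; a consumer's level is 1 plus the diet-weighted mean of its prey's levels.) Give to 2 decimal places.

3.55

Population Q: 1 + 1 = 2
Population R: 1 + (0.27×2 + 0.73×1) = 2.27
Population S: 1 + (0.35×2 + 0.49×1 + 0.16×2.27) = 2.5532
Population T: 1 + 2.5532 = 3.5532
Population U: 1 + 2.5532 = 3.5532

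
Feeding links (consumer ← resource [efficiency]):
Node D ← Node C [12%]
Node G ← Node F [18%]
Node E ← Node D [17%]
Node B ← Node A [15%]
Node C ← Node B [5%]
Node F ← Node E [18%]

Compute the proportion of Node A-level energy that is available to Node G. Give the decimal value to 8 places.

0.00000496

Product of link efficiencies: 0.15 × 0.05 × 0.12 × 0.17 × 0.18 × 0.18 = 0.0000049572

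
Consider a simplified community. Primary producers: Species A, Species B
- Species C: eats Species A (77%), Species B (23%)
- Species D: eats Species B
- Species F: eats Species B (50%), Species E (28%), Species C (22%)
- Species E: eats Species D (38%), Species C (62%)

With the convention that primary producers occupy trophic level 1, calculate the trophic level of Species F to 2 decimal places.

Species C: 1 + (0.77×1 + 0.23×1) = 2
Species D: 1 + 1 = 2
Species E: 1 + (0.38×2 + 0.62×2) = 3
Species F: 1 + (0.5×1 + 0.28×3 + 0.22×2) = 2.78

2.78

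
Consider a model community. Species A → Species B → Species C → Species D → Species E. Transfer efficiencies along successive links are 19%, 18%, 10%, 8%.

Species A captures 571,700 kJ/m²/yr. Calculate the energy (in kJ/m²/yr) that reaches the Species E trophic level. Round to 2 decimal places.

Species B: 571700 × 0.19 = 108623 kJ/m²/yr
Species C: 108623 × 0.18 = 19552.14 kJ/m²/yr
Species D: 19552.14 × 0.1 = 1955.214 kJ/m²/yr
Species E: 1955.214 × 0.08 = 156.41712 kJ/m²/yr

156.42 kJ/m²/yr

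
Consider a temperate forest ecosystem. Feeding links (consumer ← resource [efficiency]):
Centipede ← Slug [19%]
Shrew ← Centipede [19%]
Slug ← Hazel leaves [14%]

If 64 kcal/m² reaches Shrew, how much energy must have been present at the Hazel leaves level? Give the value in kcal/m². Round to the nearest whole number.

Cumulative transfer efficiency: 0.14 × 0.19 × 0.19 = 0.005054
Hazel leaves energy = 64 / 0.005054 = 12663 kcal/m²

12663 kcal/m²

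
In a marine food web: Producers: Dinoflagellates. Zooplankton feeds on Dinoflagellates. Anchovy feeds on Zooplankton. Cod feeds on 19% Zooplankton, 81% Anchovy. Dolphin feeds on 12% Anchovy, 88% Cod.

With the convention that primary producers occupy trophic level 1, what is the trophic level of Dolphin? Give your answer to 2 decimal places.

4.71

Zooplankton: 1 + 1 = 2
Anchovy: 1 + 2 = 3
Cod: 1 + (0.19×2 + 0.81×3) = 3.81
Dolphin: 1 + (0.12×3 + 0.88×3.81) = 4.7128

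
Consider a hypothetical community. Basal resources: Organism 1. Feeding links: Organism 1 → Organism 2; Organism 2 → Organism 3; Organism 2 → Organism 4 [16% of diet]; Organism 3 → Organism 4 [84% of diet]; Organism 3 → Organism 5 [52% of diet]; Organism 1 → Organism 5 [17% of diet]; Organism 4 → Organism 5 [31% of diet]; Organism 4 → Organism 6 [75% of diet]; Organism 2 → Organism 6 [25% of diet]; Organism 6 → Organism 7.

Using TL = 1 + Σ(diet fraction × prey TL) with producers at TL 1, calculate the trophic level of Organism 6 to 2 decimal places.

4.38

Organism 2: 1 + 1 = 2
Organism 3: 1 + 2 = 3
Organism 4: 1 + (0.16×2 + 0.84×3) = 3.84
Organism 5: 1 + (0.52×3 + 0.17×1 + 0.31×3.84) = 3.9204
Organism 6: 1 + (0.75×3.84 + 0.25×2) = 4.38
Organism 7: 1 + 4.38 = 5.38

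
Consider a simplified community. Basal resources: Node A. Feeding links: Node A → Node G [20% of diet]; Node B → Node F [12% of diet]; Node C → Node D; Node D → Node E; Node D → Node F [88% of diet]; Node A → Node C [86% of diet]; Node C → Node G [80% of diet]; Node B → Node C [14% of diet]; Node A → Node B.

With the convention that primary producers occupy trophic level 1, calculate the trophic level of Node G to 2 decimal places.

2.91

Node B: 1 + 1 = 2
Node C: 1 + (0.14×2 + 0.86×1) = 2.14
Node D: 1 + 2.14 = 3.14
Node E: 1 + 3.14 = 4.14
Node F: 1 + (0.12×2 + 0.88×3.14) = 4.0032
Node G: 1 + (0.2×1 + 0.8×2.14) = 2.912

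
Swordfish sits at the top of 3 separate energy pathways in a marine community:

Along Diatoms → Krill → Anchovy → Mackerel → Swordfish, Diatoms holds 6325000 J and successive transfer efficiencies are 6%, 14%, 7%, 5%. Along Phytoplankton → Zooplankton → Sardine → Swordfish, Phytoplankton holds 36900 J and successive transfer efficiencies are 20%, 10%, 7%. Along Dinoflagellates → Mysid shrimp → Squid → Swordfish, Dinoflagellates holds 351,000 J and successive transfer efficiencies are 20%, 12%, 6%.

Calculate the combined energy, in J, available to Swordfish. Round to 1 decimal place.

743.1 J

Via Diatoms: 6325000 × 0.06 × 0.14 × 0.07 × 0.05 = 185.955 J
Via Phytoplankton: 36900 × 0.2 × 0.1 × 0.07 = 51.66 J
Via Dinoflagellates: 351000 × 0.2 × 0.12 × 0.06 = 505.44 J
Total at Swordfish: 185.955 + 51.66 + 505.44 = 743.055 J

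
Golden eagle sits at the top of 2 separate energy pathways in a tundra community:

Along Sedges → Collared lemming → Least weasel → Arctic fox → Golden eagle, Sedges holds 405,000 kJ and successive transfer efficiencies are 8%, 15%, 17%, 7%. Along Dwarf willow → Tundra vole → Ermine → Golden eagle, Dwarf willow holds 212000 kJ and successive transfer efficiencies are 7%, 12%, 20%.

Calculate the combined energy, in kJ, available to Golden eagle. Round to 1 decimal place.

414.0 kJ

Via Sedges: 405000 × 0.08 × 0.15 × 0.17 × 0.07 = 57.834 kJ
Via Dwarf willow: 212000 × 0.07 × 0.12 × 0.2 = 356.16 kJ
Total at Golden eagle: 57.834 + 356.16 = 413.994 kJ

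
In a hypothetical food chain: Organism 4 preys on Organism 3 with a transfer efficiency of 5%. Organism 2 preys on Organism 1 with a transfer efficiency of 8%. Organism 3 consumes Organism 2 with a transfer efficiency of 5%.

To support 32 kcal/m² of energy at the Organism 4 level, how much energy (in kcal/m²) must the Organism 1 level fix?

Cumulative transfer efficiency: 0.08 × 0.05 × 0.05 = 0.0002
Organism 1 energy = 32 / 0.0002 = 160000 kcal/m²

160000 kcal/m²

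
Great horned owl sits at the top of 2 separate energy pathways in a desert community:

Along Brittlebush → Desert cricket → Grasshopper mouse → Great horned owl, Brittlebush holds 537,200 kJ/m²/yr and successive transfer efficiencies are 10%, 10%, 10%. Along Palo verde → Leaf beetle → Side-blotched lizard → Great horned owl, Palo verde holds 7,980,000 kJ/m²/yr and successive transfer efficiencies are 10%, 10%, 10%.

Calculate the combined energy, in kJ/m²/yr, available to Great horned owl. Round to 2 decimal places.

8517.20 kJ/m²/yr

Via Brittlebush: 537200 × 0.1 × 0.1 × 0.1 = 537.2 kJ/m²/yr
Via Palo verde: 7980000 × 0.1 × 0.1 × 0.1 = 7980 kJ/m²/yr
Total at Great horned owl: 537.2 + 7980 = 8517.2 kJ/m²/yr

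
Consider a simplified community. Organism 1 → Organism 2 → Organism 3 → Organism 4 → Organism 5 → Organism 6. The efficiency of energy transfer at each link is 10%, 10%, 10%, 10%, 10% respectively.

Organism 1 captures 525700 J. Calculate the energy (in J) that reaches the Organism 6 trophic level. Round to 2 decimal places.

Organism 2: 525700 × 0.1 = 52570 J
Organism 3: 52570 × 0.1 = 5257 J
Organism 4: 5257 × 0.1 = 525.7 J
Organism 5: 525.7 × 0.1 = 52.57 J
Organism 6: 52.57 × 0.1 = 5.257 J

5.26 J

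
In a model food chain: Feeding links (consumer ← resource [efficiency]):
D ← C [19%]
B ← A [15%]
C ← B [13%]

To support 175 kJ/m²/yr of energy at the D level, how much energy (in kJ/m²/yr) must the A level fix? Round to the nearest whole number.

Cumulative transfer efficiency: 0.15 × 0.13 × 0.19 = 0.003705
A energy = 175 / 0.003705 = 47233 kJ/m²/yr

47233 kJ/m²/yr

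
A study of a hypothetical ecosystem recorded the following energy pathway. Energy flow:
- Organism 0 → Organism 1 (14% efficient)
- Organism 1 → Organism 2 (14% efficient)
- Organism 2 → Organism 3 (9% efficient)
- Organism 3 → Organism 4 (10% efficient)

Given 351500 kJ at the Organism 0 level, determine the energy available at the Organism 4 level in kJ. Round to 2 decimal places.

Organism 1: 351500 × 0.14 = 49210 kJ
Organism 2: 49210 × 0.14 = 6889.4 kJ
Organism 3: 6889.4 × 0.09 = 620.046 kJ
Organism 4: 620.046 × 0.1 = 62.0046 kJ

62.00 kJ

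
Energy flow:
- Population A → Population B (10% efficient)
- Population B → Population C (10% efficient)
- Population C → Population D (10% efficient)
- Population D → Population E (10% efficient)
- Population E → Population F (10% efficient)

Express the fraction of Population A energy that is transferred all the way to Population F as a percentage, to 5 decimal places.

Product of link efficiencies: 0.1 × 0.1 × 0.1 × 0.1 × 0.1 = 0.00001
As a percentage: 0.00001 × 100 = 0.00100%

0.00100%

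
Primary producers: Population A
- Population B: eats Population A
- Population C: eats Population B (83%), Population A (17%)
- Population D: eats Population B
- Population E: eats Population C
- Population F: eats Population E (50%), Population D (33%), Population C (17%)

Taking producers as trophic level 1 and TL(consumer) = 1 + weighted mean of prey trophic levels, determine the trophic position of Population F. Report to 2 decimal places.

4.39

Population B: 1 + 1 = 2
Population C: 1 + (0.83×2 + 0.17×1) = 2.83
Population D: 1 + 2 = 3
Population E: 1 + 2.83 = 3.83
Population F: 1 + (0.5×3.83 + 0.33×3 + 0.17×2.83) = 4.3861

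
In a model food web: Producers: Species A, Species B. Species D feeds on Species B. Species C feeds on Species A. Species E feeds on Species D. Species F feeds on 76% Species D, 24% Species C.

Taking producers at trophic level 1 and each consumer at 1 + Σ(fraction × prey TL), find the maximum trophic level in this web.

3

Species C: 1 + 1 = 2
Species D: 1 + 1 = 2
Species E: 1 + 2 = 3
Species F: 1 + (0.76×2 + 0.24×2) = 3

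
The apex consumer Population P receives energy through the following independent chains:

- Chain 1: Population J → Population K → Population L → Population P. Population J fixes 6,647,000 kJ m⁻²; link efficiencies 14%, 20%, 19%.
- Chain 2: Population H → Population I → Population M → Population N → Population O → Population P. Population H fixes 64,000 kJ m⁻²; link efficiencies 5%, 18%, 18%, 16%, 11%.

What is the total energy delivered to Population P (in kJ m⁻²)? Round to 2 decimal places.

Chain 1: 6647000 × 0.14 × 0.2 × 0.19 = 35362.04 kJ m⁻²
Chain 2: 64000 × 0.05 × 0.18 × 0.18 × 0.16 × 0.11 = 1.824768 kJ m⁻²
Total at Population P: 35362.04 + 1.824768 = 35363.864768 kJ m⁻²

35363.86 kJ m⁻²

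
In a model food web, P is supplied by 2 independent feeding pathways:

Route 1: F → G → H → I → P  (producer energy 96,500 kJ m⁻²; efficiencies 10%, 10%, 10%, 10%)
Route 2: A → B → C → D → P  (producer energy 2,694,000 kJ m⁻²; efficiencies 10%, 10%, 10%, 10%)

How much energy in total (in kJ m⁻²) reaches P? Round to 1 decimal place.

Route 1: 96500 × 0.1 × 0.1 × 0.1 × 0.1 = 9.65 kJ m⁻²
Route 2: 2694000 × 0.1 × 0.1 × 0.1 × 0.1 = 269.4 kJ m⁻²
Total at P: 9.65 + 269.4 = 279.05 kJ m⁻²

279.1 kJ m⁻²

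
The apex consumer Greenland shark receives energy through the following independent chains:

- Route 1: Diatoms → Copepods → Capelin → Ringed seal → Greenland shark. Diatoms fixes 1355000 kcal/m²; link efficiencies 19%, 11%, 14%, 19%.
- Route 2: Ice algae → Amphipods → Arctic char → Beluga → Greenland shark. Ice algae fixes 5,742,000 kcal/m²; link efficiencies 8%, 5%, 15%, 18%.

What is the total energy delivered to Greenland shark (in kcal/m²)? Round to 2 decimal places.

1373.43 kcal/m²

Route 1: 1355000 × 0.19 × 0.11 × 0.14 × 0.19 = 753.2987 kcal/m²
Route 2: 5742000 × 0.08 × 0.05 × 0.15 × 0.18 = 620.136 kcal/m²
Total at Greenland shark: 753.2987 + 620.136 = 1373.4347 kcal/m²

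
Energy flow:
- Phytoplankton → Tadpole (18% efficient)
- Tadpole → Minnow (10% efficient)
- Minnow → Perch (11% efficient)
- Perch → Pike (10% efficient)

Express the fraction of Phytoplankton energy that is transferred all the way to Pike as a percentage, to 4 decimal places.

0.0198%

Product of link efficiencies: 0.18 × 0.1 × 0.11 × 0.1 = 0.000198
As a percentage: 0.000198 × 100 = 0.0198%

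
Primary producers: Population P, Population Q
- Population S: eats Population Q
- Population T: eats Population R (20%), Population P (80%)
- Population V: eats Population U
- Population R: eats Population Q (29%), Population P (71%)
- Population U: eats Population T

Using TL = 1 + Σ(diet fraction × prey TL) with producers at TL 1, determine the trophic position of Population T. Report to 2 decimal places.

2.20

Population R: 1 + (0.29×1 + 0.71×1) = 2
Population S: 1 + 1 = 2
Population T: 1 + (0.2×2 + 0.8×1) = 2.2
Population U: 1 + 2.2 = 3.2
Population V: 1 + 3.2 = 4.2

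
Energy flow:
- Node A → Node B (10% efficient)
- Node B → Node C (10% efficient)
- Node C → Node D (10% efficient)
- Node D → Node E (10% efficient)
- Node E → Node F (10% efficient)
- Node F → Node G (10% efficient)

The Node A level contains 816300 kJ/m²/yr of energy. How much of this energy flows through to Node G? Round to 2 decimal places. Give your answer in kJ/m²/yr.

0.82 kJ/m²/yr

Node B: 816300 × 0.1 = 81630 kJ/m²/yr
Node C: 81630 × 0.1 = 8163 kJ/m²/yr
Node D: 8163 × 0.1 = 816.3 kJ/m²/yr
Node E: 816.3 × 0.1 = 81.63 kJ/m²/yr
Node F: 81.63 × 0.1 = 8.163 kJ/m²/yr
Node G: 8.163 × 0.1 = 0.8163 kJ/m²/yr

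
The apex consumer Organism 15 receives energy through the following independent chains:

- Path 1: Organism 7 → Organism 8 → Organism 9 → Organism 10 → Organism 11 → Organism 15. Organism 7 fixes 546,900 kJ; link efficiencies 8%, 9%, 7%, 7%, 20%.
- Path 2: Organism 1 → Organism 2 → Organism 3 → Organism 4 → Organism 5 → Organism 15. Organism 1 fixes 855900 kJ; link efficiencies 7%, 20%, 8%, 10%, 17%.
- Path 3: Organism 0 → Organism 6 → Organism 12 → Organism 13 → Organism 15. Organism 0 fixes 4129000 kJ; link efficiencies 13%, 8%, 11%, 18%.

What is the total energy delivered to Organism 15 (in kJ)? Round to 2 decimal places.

870.40 kJ

Path 1: 546900 × 0.08 × 0.09 × 0.07 × 0.07 × 0.2 = 3.8589264 kJ
Path 2: 855900 × 0.07 × 0.2 × 0.08 × 0.1 × 0.17 = 16.296336 kJ
Path 3: 4129000 × 0.13 × 0.08 × 0.11 × 0.18 = 850.24368 kJ
Total at Organism 15: 3.8589264 + 16.296336 + 850.24368 = 870.3989424 kJ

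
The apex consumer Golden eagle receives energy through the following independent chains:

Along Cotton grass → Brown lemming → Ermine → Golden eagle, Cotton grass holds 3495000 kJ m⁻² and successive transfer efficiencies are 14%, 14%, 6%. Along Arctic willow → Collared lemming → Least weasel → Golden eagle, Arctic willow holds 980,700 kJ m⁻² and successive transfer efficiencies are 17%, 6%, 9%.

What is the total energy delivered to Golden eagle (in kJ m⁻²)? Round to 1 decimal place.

5010.4 kJ m⁻²

Via Cotton grass: 3495000 × 0.14 × 0.14 × 0.06 = 4110.12 kJ m⁻²
Via Arctic willow: 980700 × 0.17 × 0.06 × 0.09 = 900.2826 kJ m⁻²
Total at Golden eagle: 4110.12 + 900.2826 = 5010.4026 kJ m⁻²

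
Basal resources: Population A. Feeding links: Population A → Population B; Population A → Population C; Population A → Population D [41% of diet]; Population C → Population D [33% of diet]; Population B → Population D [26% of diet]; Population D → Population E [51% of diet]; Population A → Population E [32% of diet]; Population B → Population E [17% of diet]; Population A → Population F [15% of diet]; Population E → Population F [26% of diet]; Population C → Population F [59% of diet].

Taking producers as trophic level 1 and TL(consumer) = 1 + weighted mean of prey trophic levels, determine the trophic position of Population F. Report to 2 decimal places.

Population B: 1 + 1 = 2
Population C: 1 + 1 = 2
Population D: 1 + (0.41×1 + 0.33×2 + 0.26×2) = 2.59
Population E: 1 + (0.51×2.59 + 0.32×1 + 0.17×2) = 2.9809
Population F: 1 + (0.15×1 + 0.26×2.9809 + 0.59×2) = 3.105034

3.11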